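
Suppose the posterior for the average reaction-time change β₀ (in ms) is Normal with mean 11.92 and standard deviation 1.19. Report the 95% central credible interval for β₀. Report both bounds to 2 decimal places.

The posterior is symmetric, so the 95% equal-tailed interval is β₀ = 11.92 ± z·1.19 with z = 1.960.
Half-width: 1.960 × 1.19 = 2.33.
11.92 − 2.33 = 9.59; 11.92 + 2.33 = 14.25.

[9.59, 14.25]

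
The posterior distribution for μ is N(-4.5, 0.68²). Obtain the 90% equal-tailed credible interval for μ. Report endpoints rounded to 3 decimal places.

The posterior is symmetric, so the 90% equal-tailed interval is μ = -4.5 ± z·0.68 with z = 1.645.
Half-width: 1.645 × 0.68 = 1.119.
-4.5 − 1.119 = -5.619; -4.5 + 1.119 = -3.381.

[-5.619, -3.381]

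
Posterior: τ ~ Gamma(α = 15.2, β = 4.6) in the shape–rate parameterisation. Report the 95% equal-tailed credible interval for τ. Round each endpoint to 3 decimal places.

Posterior: Gamma(shape 15.2, rate 4.6).
Equal-tailed 95% interval: Gamma(15.2, 4.6) quantiles at 0.025 and 0.975.
Posterior mean ≈ 3.304, SD ≈ 0.848; a Normal approximation gives roughly [1.643, 4.966].
Exact: lower = 1.858; upper = 5.161.

[1.858, 5.161]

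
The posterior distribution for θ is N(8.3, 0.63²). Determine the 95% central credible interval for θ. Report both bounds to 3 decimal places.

The posterior is symmetric, so the 95% equal-tailed interval is θ = 8.3 ± z·0.63 with z = 1.960.
Half-width: 1.960 × 0.63 = 1.235.
8.3 − 1.235 = 7.065; 8.3 + 1.235 = 9.535.

[7.065, 9.535]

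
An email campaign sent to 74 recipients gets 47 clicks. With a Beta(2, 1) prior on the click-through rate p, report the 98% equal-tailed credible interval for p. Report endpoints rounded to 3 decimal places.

Posterior: Beta(2+47, 1+27) = Beta(49, 28).
Equal-tailed 98% interval: the 0.01 and 0.99 quantiles of Beta(49, 28).
Posterior mean ≈ 0.636, SD ≈ 0.054; a Normal approximation gives roughly [0.510, 0.763].
Exact: F⁻¹(0.01) = 0.505; F⁻¹(0.99) = 0.757.

[0.505, 0.757]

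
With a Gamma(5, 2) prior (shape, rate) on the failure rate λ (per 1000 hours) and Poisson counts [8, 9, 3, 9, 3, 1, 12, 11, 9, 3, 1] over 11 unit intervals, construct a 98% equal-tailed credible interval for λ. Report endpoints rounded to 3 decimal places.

[4.267, 7.344]

Posterior: Gamma(5+69, 2+11) = Gamma(74, 13) (shape, rate).
Equal-tailed 98% interval: Gamma(74, 13) quantiles at 0.01 and 0.99.
Posterior mean ≈ 5.692, SD ≈ 0.662; a Normal approximation gives roughly [4.153, 7.232].
Exact: lower = 4.267; upper = 7.344.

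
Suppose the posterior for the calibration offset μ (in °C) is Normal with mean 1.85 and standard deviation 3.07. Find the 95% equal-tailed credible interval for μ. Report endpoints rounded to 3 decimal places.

The posterior is symmetric, so the 95% equal-tailed interval is μ = 1.85 ± z·3.07 with z = 1.960.
Half-width: 1.960 × 3.07 = 6.017.
1.85 − 6.017 = -4.167; 1.85 + 6.017 = 7.867.

[-4.167, 7.867]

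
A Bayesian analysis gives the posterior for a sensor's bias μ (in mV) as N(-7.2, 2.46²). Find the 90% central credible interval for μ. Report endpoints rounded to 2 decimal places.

[-11.25, -3.15]

The posterior is symmetric, so the 90% equal-tailed interval is μ = -7.2 ± z·2.46 with z = 1.645.
Half-width: 1.645 × 2.46 = 4.05.
-7.2 − 4.05 = -11.25; -7.2 + 4.05 = -3.15.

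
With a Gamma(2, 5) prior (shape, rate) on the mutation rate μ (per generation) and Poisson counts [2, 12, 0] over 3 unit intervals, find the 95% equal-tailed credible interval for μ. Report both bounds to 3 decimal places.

[1.143, 3.093]

Posterior: Gamma(2+14, 5+3) = Gamma(16, 8) (shape, rate).
Equal-tailed 95% interval: Gamma(16, 8) quantiles at 0.025 and 0.975.
Posterior mean ≈ 2.000, SD ≈ 0.500; a Normal approximation gives roughly [1.020, 2.980].
Exact: lower = 1.143; upper = 3.093.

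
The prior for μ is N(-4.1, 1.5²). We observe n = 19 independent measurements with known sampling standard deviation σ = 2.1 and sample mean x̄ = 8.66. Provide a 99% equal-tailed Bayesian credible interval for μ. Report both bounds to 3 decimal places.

Posterior precision = 1/1.5² + 19/2.1² = 0.4444 + 4.3084 = 4.7528, so posterior SD = 0.4587.
Posterior mean = (-4.1/1.5² + 19·8.66/2.1²) / 4.7528 = 7.4668.
Interval: 7.4668 ± 2.576 × 0.4587 → [6.285, 8.648].

[6.285, 8.648]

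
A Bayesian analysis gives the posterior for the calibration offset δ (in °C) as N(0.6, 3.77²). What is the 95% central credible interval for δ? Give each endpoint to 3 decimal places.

The posterior is symmetric, so the 95% equal-tailed interval is δ = 0.6 ± z·3.77 with z = 1.960.
Half-width: 1.960 × 3.77 = 7.389.
0.6 − 7.389 = -6.789; 0.6 + 7.389 = 7.989.

[-6.789, 7.989]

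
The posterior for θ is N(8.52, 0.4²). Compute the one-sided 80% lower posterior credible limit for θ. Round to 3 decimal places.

8.183

Need L with P(θ ≥ L) = 0.80: L = 8.52 − z_{0.2}·0.4.
z = 0.842; L = 8.52 − 0.842 × 0.4 = 8.183.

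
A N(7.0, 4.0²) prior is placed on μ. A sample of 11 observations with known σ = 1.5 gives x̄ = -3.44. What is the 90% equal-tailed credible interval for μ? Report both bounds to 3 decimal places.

[-4.047, -2.569]

Posterior precision = 1/4.0² + 11/1.5² = 0.0625 + 4.8889 = 4.9514, so posterior SD = 0.4494.
Posterior mean = (7.0/4.0² + 11·-3.44/1.5²) / 4.9514 = -3.3082.
Interval: -3.3082 ± 1.645 × 0.4494 → [-4.047, -2.569].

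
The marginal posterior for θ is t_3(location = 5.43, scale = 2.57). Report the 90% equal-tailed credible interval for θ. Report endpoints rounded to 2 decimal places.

[-0.62, 11.48]

The t_3 distribution is symmetric; the 90% interval is 5.43 ± t·2.57 with t_{0.95,3} = 2.353.
Half-width: 2.353 × 2.57 = 6.05.
5.43 − 6.05 = -0.62; 5.43 + 6.05 = 11.48.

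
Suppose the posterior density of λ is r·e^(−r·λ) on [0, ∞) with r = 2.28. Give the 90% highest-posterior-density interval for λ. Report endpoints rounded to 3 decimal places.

The exponential density is strictly decreasing on [0, ∞), so the HPD interval is anchored at 0: [0, q] with P(λ ≤ q) = 0.90.
q = −ln(1 − 0.90) / 2.28 = 2.3026 / 2.28 = 1.010.

[0.000, 1.010]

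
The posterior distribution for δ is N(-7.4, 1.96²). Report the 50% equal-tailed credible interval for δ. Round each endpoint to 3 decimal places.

The posterior is symmetric, so the 50% equal-tailed interval is δ = -7.4 ± z·1.96 with z = 0.674.
Half-width: 0.674 × 1.96 = 1.322.
-7.4 − 1.322 = -8.722; -7.4 + 1.322 = -6.078.

[-8.722, -6.078]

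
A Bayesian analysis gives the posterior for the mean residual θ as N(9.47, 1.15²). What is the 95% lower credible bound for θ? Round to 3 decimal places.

Need L with P(θ ≥ L) = 0.95: L = 9.47 − z_{0.05}·1.15.
z = 1.645; L = 9.47 − 1.645 × 1.15 = 7.578.

7.578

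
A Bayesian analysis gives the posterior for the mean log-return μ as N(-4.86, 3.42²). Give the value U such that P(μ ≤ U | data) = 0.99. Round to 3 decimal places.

3.096

Need U with P(μ ≤ U) = 0.99: U = -4.86 + z_{0.01}·3.42.
z = 2.326; U = -4.86 + 2.326 × 3.42 = 3.096.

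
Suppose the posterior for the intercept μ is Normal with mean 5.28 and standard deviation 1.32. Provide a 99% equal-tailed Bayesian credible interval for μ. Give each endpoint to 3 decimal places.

The posterior is symmetric, so the 99% equal-tailed interval is μ = 5.28 ± z·1.32 with z = 2.576.
Half-width: 2.576 × 1.32 = 3.400.
5.28 − 3.400 = 1.880; 5.28 + 3.400 = 8.680.

[1.880, 8.680]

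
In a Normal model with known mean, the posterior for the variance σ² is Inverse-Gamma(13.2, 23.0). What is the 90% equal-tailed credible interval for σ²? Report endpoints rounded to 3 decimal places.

Inverse-Gamma(13.2, 23.0) quantiles: F⁻¹(0.05) and F⁻¹(0.95).
Equivalently, 1/σ² ~ Gamma(13.2, rate = 23.0); invert its 0.95 and 0.05 quantiles.
Posterior mean ≈ 1.885, SD ≈ 0.563; a Normal approximation gives roughly [0.959, 2.812].
Exact: lower = 1.168; upper = 2.932.

[1.168, 2.932]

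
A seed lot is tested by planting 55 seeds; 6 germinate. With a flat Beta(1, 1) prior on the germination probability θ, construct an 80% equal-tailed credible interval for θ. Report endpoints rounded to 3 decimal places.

Posterior: Beta(1+6, 1+49) = Beta(7, 50).
Equal-tailed 80% interval: the 0.1 and 0.9 quantiles of Beta(7, 50).
Posterior mean ≈ 0.123, SD ≈ 0.043; a Normal approximation gives roughly [0.068, 0.178].
Exact: F⁻¹(0.1) = 0.071; F⁻¹(0.9) = 0.180.

[0.071, 0.180]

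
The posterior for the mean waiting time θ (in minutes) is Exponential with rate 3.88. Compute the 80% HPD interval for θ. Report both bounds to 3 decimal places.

[0.000, 0.415]

The exponential density is strictly decreasing on [0, ∞), so the HPD interval is anchored at 0: [0, q] with P(θ ≤ q) = 0.80.
q = −ln(1 − 0.80) / 3.88 = 1.6094 / 3.88 = 0.415.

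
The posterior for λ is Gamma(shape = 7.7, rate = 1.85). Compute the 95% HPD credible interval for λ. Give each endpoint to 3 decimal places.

[1.505, 7.148]

The posterior is unimodal and skewed, so the HPD interval has equal density at both endpoints and is the shortest 95% interval.
Solving f(1.505) = f(7.148) with F(7.148) − F(1.505) = 0.95 gives [1.505, 7.148].
For comparison, the equal-tailed interval is [1.762, 7.576]; the HPD is narrower and shifted toward the mode.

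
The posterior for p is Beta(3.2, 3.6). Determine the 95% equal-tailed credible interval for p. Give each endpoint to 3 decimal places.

[0.142, 0.815]

Posterior: Beta(3.2, 3.6).
Equal-tailed 95% interval: the 0.025 and 0.975 quantiles of Beta(3.2, 3.6).
Posterior mean ≈ 0.471, SD ≈ 0.179; a Normal approximation gives roughly [0.120, 0.821].
Exact: F⁻¹(0.025) = 0.142; F⁻¹(0.975) = 0.815.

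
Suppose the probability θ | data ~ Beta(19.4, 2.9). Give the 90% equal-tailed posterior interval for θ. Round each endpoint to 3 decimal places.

[0.739, 0.963]

Posterior: Beta(19.4, 2.9).
Equal-tailed 90% interval: the 0.05 and 0.95 quantiles of Beta(19.4, 2.9).
Posterior mean ≈ 0.870, SD ≈ 0.070; a Normal approximation gives roughly [0.755, 0.985].
Exact: F⁻¹(0.05) = 0.739; F⁻¹(0.95) = 0.963.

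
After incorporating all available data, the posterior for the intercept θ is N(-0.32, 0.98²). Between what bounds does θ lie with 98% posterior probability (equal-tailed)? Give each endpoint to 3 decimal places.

The posterior is symmetric, so the 98% equal-tailed interval is θ = -0.32 ± z·0.98 with z = 2.326.
Half-width: 2.326 × 0.98 = 2.280.
-0.32 − 2.280 = -2.600; -0.32 + 2.280 = 1.960.

[-2.600, 1.960]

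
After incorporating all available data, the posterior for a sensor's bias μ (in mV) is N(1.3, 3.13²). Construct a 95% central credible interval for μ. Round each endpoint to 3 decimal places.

The posterior is symmetric, so the 95% equal-tailed interval is μ = 1.3 ± z·3.13 with z = 1.960.
Half-width: 1.960 × 3.13 = 6.135.
1.3 − 6.135 = -4.835; 1.3 + 6.135 = 7.435.

[-4.835, 7.435]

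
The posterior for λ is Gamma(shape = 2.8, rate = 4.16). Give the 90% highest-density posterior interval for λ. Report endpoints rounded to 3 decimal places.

The posterior is unimodal and skewed, so the HPD interval has equal density at both endpoints and is the shortest 90% interval.
Solving f(0.085) = f(1.244) with F(1.244) − F(0.085) = 0.90 gives [0.085, 1.244].
For comparison, the equal-tailed interval is [0.172, 1.441]; the HPD is narrower and shifted toward the mode.

[0.085, 1.244]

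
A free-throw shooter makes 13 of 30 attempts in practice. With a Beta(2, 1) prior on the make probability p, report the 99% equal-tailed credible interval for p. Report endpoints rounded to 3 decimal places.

[0.246, 0.674]

Posterior: Beta(2+13, 1+17) = Beta(15, 18).
Equal-tailed 99% interval: the 0.005 and 0.995 quantiles of Beta(15, 18).
Posterior mean ≈ 0.455, SD ≈ 0.085; a Normal approximation gives roughly [0.235, 0.675].
Exact: F⁻¹(0.005) = 0.246; F⁻¹(0.995) = 0.674.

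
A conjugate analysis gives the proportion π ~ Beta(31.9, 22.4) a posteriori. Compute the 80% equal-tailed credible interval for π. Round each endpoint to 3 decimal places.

[0.501, 0.672]

Posterior: Beta(31.9, 22.4).
Equal-tailed 80% interval: the 0.1 and 0.9 quantiles of Beta(31.9, 22.4).
Posterior mean ≈ 0.587, SD ≈ 0.066; a Normal approximation gives roughly [0.503, 0.672].
Exact: F⁻¹(0.1) = 0.501; F⁻¹(0.9) = 0.672.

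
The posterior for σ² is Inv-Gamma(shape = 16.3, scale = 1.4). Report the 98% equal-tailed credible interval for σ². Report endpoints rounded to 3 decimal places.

Inverse-Gamma(16.3, 1.4) quantiles: F⁻¹(0.01) and F⁻¹(0.99).
Equivalently, 1/σ² ~ Gamma(16.3, rate = 1.4); invert its 0.99 and 0.01 quantiles.
Posterior mean ≈ 0.092, SD ≈ 0.024; a Normal approximation gives roughly [0.035, 0.148].
Exact: lower = 0.052; upper = 0.167.

[0.052, 0.167]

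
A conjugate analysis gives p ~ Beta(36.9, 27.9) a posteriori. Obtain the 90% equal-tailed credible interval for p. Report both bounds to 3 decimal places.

[0.468, 0.669]

Posterior: Beta(36.9, 27.9).
Equal-tailed 90% interval: the 0.05 and 0.95 quantiles of Beta(36.9, 27.9).
Posterior mean ≈ 0.569, SD ≈ 0.061; a Normal approximation gives roughly [0.469, 0.670].
Exact: F⁻¹(0.05) = 0.468; F⁻¹(0.95) = 0.669.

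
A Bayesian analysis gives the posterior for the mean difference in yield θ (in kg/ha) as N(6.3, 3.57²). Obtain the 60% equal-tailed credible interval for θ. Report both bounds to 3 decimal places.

The posterior is symmetric, so the 60% equal-tailed interval is θ = 6.3 ± z·3.57 with z = 0.842.
Half-width: 0.842 × 3.57 = 3.005.
6.3 − 3.005 = 3.295; 6.3 + 3.005 = 9.305.

[3.295, 9.305]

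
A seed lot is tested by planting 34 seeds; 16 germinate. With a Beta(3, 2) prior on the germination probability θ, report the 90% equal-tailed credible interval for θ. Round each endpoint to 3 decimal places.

[0.357, 0.618]

Posterior: Beta(3+16, 2+18) = Beta(19, 20).
Equal-tailed 90% interval: the 0.05 and 0.95 quantiles of Beta(19, 20).
Posterior mean ≈ 0.487, SD ≈ 0.079; a Normal approximation gives roughly [0.357, 0.617].
Exact: F⁻¹(0.05) = 0.357; F⁻¹(0.95) = 0.618.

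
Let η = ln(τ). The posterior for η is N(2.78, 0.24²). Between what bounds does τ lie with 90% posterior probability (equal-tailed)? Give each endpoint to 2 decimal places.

On the log scale the 90% interval is 2.78 ± 1.645 × 0.24 = [2.3852, 3.1748].
Exponentiate: [e^2.3852, e^3.1748] = [10.86, 23.92].

[10.86, 23.92]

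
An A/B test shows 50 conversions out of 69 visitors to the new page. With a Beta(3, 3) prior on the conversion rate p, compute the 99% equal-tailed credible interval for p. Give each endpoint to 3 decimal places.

Posterior: Beta(3+50, 3+19) = Beta(53, 22).
Equal-tailed 99% interval: the 0.005 and 0.995 quantiles of Beta(53, 22).
Posterior mean ≈ 0.707, SD ≈ 0.052; a Normal approximation gives roughly [0.572, 0.841].
Exact: F⁻¹(0.005) = 0.564; F⁻¹(0.995) = 0.829.

[0.564, 0.829]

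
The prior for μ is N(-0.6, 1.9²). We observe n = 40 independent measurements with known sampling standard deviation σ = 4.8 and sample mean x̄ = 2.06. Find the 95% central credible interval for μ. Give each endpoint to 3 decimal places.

Posterior precision = 1/1.9² + 40/4.8² = 0.2770 + 1.7361 = 2.0131, so posterior SD = 0.7048.
Posterior mean = (-0.6/1.9² + 40·2.06/4.8²) / 2.0131 = 1.6940.
Interval: 1.6940 ± 1.960 × 0.7048 → [0.313, 3.075].

[0.313, 3.075]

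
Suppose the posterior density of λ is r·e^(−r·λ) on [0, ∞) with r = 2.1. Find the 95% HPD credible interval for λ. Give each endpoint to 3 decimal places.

The exponential density is strictly decreasing on [0, ∞), so the HPD interval is anchored at 0: [0, q] with P(λ ≤ q) = 0.95.
q = −ln(1 − 0.95) / 2.1 = 2.9957 / 2.1 = 1.427.

[0.000, 1.427]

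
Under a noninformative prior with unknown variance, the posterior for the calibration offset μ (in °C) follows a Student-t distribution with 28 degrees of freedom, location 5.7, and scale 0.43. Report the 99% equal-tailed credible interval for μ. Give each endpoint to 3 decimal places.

The t_28 distribution is symmetric; the 99% interval is 5.7 ± t·0.43 with t_{0.995,28} = 2.763.
Half-width: 2.763 × 0.43 = 1.188.
5.7 − 1.188 = 4.512; 5.7 + 1.188 = 6.888.

[4.512, 6.888]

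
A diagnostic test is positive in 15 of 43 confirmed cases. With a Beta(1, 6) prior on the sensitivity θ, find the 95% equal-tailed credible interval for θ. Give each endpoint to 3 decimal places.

Posterior: Beta(1+15, 6+28) = Beta(16, 34).
Equal-tailed 95% interval: the 0.025 and 0.975 quantiles of Beta(16, 34).
Posterior mean ≈ 0.320, SD ≈ 0.065; a Normal approximation gives roughly [0.192, 0.448].
Exact: F⁻¹(0.025) = 0.199; F⁻¹(0.975) = 0.454.

[0.199, 0.454]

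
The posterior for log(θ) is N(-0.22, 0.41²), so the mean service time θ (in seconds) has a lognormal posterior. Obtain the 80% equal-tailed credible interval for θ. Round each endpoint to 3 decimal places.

On the log scale the 80% interval is -0.22 ± 1.282 × 0.41 = [-0.7454, 0.3054].
Exponentiate: [e^-0.7454, e^0.3054] = [0.475, 1.357].

[0.475, 1.357]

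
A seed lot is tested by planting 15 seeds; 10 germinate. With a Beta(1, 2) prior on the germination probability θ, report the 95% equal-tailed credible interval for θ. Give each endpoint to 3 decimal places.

[0.383, 0.816]

Posterior: Beta(1+10, 2+5) = Beta(11, 7).
Equal-tailed 95% interval: the 0.025 and 0.975 quantiles of Beta(11, 7).
Posterior mean ≈ 0.611, SD ≈ 0.112; a Normal approximation gives roughly [0.392, 0.830].
Exact: F⁻¹(0.025) = 0.383; F⁻¹(0.975) = 0.816.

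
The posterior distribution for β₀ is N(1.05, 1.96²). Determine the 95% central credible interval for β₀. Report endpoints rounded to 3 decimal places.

[-2.792, 4.892]

The posterior is symmetric, so the 95% equal-tailed interval is β₀ = 1.05 ± z·1.96 with z = 1.960.
Half-width: 1.960 × 1.96 = 3.842.
1.05 − 3.842 = -2.792; 1.05 + 3.842 = 4.892.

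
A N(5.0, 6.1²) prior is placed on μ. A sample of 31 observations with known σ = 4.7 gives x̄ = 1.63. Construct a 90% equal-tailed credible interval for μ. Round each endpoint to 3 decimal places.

[0.318, 3.069]

Posterior precision = 1/6.1² + 31/4.7² = 0.0269 + 1.4033 = 1.4302, so posterior SD = 0.8362.
Posterior mean = (5.0/6.1² + 31·1.63/4.7²) / 1.4302 = 1.6933.
Interval: 1.6933 ± 1.645 × 0.8362 → [0.318, 3.069].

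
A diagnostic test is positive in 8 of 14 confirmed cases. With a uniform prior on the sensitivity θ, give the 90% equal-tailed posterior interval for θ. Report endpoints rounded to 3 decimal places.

Posterior: Beta(1+8, 1+6) = Beta(9, 7).
Equal-tailed 90% interval: the 0.05 and 0.95 quantiles of Beta(9, 7).
Posterior mean ≈ 0.562, SD ≈ 0.120; a Normal approximation gives roughly [0.365, 0.760].
Exact: F⁻¹(0.05) = 0.360; F⁻¹(0.95) = 0.756.

[0.360, 0.756]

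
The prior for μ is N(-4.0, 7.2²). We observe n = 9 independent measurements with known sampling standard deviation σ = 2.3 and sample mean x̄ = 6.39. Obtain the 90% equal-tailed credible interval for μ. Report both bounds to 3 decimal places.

Posterior precision = 1/7.2² + 9/2.3² = 0.0193 + 1.7013 = 1.7206, so posterior SD = 0.7624.
Posterior mean = (-4.0/7.2² + 9·6.39/2.3²) / 1.7206 = 6.2735.
Interval: 6.2735 ± 1.645 × 0.7624 → [5.020, 7.527].

[5.020, 7.527]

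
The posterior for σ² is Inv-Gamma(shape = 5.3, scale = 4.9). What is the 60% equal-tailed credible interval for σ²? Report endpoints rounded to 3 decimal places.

[0.692, 1.471]

Inverse-Gamma(5.3, 4.9) quantiles: F⁻¹(0.2) and F⁻¹(0.8).
Equivalently, 1/σ² ~ Gamma(5.3, rate = 4.9); invert its 0.8 and 0.2 quantiles.
Posterior mean ≈ 1.140, SD ≈ 0.627; a Normal approximation gives roughly [0.612, 1.667].
Exact: lower = 0.692; upper = 1.471.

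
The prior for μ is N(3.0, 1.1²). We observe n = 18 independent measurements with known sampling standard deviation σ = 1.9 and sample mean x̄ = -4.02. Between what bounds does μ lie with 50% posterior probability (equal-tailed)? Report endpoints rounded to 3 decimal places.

[-3.302, -2.742]

Posterior precision = 1/1.1² + 18/1.9² = 0.8264 + 4.9861 = 5.8126, so posterior SD = 0.4148.
Posterior mean = (3.0/1.1² + 18·-4.02/1.9²) / 5.8126 = -3.0219.
Interval: -3.0219 ± 0.674 × 0.4148 → [-3.302, -2.742].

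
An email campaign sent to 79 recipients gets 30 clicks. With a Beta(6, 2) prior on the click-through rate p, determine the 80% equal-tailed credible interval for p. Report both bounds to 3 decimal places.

[0.347, 0.482]

Posterior: Beta(6+30, 2+49) = Beta(36, 51).
Equal-tailed 80% interval: the 0.1 and 0.9 quantiles of Beta(36, 51).
Posterior mean ≈ 0.414, SD ≈ 0.053; a Normal approximation gives roughly [0.347, 0.481].
Exact: F⁻¹(0.1) = 0.347; F⁻¹(0.9) = 0.482.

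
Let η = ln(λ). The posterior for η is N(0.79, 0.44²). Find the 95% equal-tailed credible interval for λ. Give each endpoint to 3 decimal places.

On the log scale the 95% interval is 0.79 ± 1.960 × 0.44 = [-0.0724, 1.6524].
Exponentiate: [e^-0.0724, e^1.6524] = [0.930, 5.219].

[0.930, 5.219]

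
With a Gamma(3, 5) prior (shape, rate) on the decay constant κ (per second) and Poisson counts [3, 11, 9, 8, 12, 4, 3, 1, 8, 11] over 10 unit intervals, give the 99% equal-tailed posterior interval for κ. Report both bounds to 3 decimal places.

Posterior: Gamma(3+70, 5+10) = Gamma(73, 15) (shape, rate).
Equal-tailed 99% interval: Gamma(73, 15) quantiles at 0.005 and 0.995.
Posterior mean ≈ 4.867, SD ≈ 0.570; a Normal approximation gives roughly [3.399, 6.334].
Exact: lower = 3.525; upper = 6.459.

[3.525, 6.459]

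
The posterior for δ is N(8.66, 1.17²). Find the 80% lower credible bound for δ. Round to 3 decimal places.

7.675

Need L with P(δ ≥ L) = 0.80: L = 8.66 − z_{0.2}·1.17.
z = 0.842; L = 8.66 − 0.842 × 1.17 = 7.675.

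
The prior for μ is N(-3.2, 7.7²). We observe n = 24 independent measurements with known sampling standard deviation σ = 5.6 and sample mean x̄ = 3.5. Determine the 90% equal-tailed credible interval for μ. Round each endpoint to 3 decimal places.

[1.496, 5.215]

Posterior precision = 1/7.7² + 24/5.6² = 0.0169 + 0.7653 = 0.7822, so posterior SD = 1.1307.
Posterior mean = (-3.2/7.7² + 24·3.5/5.6²) / 0.7822 = 3.3555.
Interval: 3.3555 ± 1.645 × 1.1307 → [1.496, 5.215].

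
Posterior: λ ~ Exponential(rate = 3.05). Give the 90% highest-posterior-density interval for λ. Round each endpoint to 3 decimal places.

The exponential density is strictly decreasing on [0, ∞), so the HPD interval is anchored at 0: [0, q] with P(λ ≤ q) = 0.90.
q = −ln(1 − 0.90) / 3.05 = 2.3026 / 3.05 = 0.755.

[0.000, 0.755]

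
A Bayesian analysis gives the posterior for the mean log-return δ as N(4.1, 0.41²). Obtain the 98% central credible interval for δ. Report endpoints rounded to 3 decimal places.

[3.146, 5.054]

The posterior is symmetric, so the 98% equal-tailed interval is δ = 4.1 ± z·0.41 with z = 2.326.
Half-width: 2.326 × 0.41 = 0.954.
4.1 − 0.954 = 3.146; 4.1 + 0.954 = 5.054.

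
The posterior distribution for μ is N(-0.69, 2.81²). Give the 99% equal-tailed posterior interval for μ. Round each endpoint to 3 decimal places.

The posterior is symmetric, so the 99% equal-tailed interval is μ = -0.69 ± z·2.81 with z = 2.576.
Half-width: 2.576 × 2.81 = 7.238.
-0.69 − 7.238 = -7.928; -0.69 + 7.238 = 6.548.

[-7.928, 6.548]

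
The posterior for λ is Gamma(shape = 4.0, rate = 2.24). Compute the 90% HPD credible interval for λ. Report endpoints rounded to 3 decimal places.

The posterior is unimodal and skewed, so the HPD interval has equal density at both endpoints and is the shortest 90% interval.
Solving f(0.418) = f(3.101) with F(3.101) − F(0.418) = 0.90 gives [0.418, 3.101].
For comparison, the equal-tailed interval is [0.610, 3.461]; the HPD is narrower and shifted toward the mode.

[0.418, 3.101]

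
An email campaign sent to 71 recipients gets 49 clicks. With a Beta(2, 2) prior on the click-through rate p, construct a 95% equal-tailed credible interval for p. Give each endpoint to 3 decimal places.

Posterior: Beta(2+49, 2+22) = Beta(51, 24).
Equal-tailed 95% interval: the 0.025 and 0.975 quantiles of Beta(51, 24).
Posterior mean ≈ 0.680, SD ≈ 0.054; a Normal approximation gives roughly [0.575, 0.785].
Exact: F⁻¹(0.025) = 0.571; F⁻¹(0.975) = 0.780.

[0.571, 0.780]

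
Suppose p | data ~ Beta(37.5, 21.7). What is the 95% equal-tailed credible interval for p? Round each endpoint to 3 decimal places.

Posterior: Beta(37.5, 21.7).
Equal-tailed 95% interval: the 0.025 and 0.975 quantiles of Beta(37.5, 21.7).
Posterior mean ≈ 0.633, SD ≈ 0.062; a Normal approximation gives roughly [0.512, 0.755].
Exact: F⁻¹(0.025) = 0.508; F⁻¹(0.975) = 0.750.

[0.508, 0.750]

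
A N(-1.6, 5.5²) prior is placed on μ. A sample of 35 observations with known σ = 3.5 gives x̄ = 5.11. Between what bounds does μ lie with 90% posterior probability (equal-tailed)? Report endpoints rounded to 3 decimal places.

[4.066, 6.001]

Posterior precision = 1/5.5² + 35/3.5² = 0.0331 + 2.8571 = 2.8902, so posterior SD = 0.5882.
Posterior mean = (-1.6/5.5² + 35·5.11/3.5²) / 2.8902 = 5.0333.
Interval: 5.0333 ± 1.645 × 0.5882 → [4.066, 6.001].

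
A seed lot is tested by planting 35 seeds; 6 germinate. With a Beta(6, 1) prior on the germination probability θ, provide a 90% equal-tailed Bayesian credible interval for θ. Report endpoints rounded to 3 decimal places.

Posterior: Beta(6+6, 1+29) = Beta(12, 30).
Equal-tailed 90% interval: the 0.05 and 0.95 quantiles of Beta(12, 30).
Posterior mean ≈ 0.286, SD ≈ 0.069; a Normal approximation gives roughly [0.172, 0.399].
Exact: F⁻¹(0.05) = 0.178; F⁻¹(0.95) = 0.405.

[0.178, 0.405]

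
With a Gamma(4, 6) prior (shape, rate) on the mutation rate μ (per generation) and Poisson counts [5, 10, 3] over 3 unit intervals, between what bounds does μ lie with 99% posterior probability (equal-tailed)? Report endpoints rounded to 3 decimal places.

Posterior: Gamma(4+18, 6+3) = Gamma(22, 9) (shape, rate).
Equal-tailed 99% interval: Gamma(22, 9) quantiles at 0.005 and 0.995.
Posterior mean ≈ 2.444, SD ≈ 0.521; a Normal approximation gives roughly [1.102, 3.787].
Exact: lower = 1.310; upper = 3.994.

[1.310, 3.994]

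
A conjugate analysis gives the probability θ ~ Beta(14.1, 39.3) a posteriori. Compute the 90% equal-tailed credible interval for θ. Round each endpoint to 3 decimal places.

Posterior: Beta(14.1, 39.3).
Equal-tailed 90% interval: the 0.05 and 0.95 quantiles of Beta(14.1, 39.3).
Posterior mean ≈ 0.264, SD ≈ 0.060; a Normal approximation gives roughly [0.166, 0.362].
Exact: F⁻¹(0.05) = 0.171; F⁻¹(0.95) = 0.367.

[0.171, 0.367]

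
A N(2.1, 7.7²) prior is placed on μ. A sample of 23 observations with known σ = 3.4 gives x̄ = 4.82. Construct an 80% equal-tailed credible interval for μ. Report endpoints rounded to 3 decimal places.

Posterior precision = 1/7.7² + 23/3.4² = 0.0169 + 1.9896 = 2.0065, so posterior SD = 0.7060.
Posterior mean = (2.1/7.7² + 23·4.82/3.4²) / 2.0065 = 4.7971.
Interval: 4.7971 ± 1.282 × 0.7060 → [3.892, 5.702].

[3.892, 5.702]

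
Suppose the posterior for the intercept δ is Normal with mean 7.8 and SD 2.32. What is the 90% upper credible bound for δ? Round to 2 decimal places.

10.77

Need U with P(δ ≤ U) = 0.90: U = 7.8 + z_{0.1}·2.32.
z = 1.282; U = 7.8 + 1.282 × 2.32 = 10.77.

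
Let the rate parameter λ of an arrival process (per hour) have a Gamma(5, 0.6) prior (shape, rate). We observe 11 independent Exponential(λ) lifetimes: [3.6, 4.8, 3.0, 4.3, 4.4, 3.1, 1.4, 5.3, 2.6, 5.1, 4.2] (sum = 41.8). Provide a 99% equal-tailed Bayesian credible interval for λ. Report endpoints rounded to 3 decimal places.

[0.178, 0.664]

Posterior: Gamma(5+11, 0.6+41.8) = Gamma(16, 42.4) (shape, rate).
Equal-tailed 99% interval: Gamma(16, 42.4) quantiles at 0.005 and 0.995.
Posterior mean ≈ 0.377, SD ≈ 0.094; a Normal approximation gives roughly [0.134, 0.620].
Exact: lower = 0.178; upper = 0.664.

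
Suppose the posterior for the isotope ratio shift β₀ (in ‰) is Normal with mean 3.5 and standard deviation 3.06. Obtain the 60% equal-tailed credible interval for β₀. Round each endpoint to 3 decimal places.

The posterior is symmetric, so the 60% equal-tailed interval is β₀ = 3.5 ± z·3.06 with z = 0.842.
Half-width: 0.842 × 3.06 = 2.575.
3.5 − 2.575 = 0.925; 3.5 + 2.575 = 6.075.

[0.925, 6.075]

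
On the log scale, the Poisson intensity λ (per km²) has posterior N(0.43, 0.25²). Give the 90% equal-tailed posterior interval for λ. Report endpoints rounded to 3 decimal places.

[1.019, 2.319]

On the log scale the 90% interval is 0.43 ± 1.645 × 0.25 = [0.0188, 0.8412].
Exponentiate: [e^0.0188, e^0.8412] = [1.019, 2.319].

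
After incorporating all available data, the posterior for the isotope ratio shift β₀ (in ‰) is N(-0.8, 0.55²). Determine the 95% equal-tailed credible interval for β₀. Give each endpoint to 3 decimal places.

The posterior is symmetric, so the 95% equal-tailed interval is β₀ = -0.8 ± z·0.55 with z = 1.960.
Half-width: 1.960 × 0.55 = 1.078.
-0.8 − 1.078 = -1.878; -0.8 + 1.078 = 0.278.

[-1.878, 0.278]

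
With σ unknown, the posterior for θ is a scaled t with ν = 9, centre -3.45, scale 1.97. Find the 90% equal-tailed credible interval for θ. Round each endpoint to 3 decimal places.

[-7.061, 0.161]

The t_9 distribution is symmetric; the 90% interval is -3.45 ± t·1.97 with t_{0.95,9} = 1.833.
Half-width: 1.833 × 1.97 = 3.611.
-3.45 − 3.611 = -7.061; -3.45 + 3.611 = 0.161.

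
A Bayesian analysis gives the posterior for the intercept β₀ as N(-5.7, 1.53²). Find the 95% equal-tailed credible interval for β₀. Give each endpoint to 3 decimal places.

The posterior is symmetric, so the 95% equal-tailed interval is β₀ = -5.7 ± z·1.53 with z = 1.960.
Half-width: 1.960 × 1.53 = 2.999.
-5.7 − 2.999 = -8.699; -5.7 + 2.999 = -2.701.

[-8.699, -2.701]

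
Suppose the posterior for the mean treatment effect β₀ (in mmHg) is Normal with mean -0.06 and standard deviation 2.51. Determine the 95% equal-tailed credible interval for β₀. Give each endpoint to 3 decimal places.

[-4.980, 4.860]

The posterior is symmetric, so the 95% equal-tailed interval is β₀ = -0.06 ± z·2.51 with z = 1.960.
Half-width: 1.960 × 2.51 = 4.920.
-0.06 − 4.920 = -4.980; -0.06 + 4.920 = 4.860.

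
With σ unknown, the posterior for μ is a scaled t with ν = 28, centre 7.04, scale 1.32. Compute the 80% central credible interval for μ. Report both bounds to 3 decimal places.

[5.307, 8.773]

The t_28 distribution is symmetric; the 80% interval is 7.04 ± t·1.32 with t_{0.9,28} = 1.313.
Half-width: 1.313 × 1.32 = 1.733.
7.04 − 1.733 = 5.307; 7.04 + 1.733 = 8.773.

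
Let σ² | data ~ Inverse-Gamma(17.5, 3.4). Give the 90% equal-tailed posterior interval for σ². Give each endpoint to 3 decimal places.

[0.137, 0.303]

Inverse-Gamma(17.5, 3.4) quantiles: F⁻¹(0.05) and F⁻¹(0.95).
Equivalently, 1/σ² ~ Gamma(17.5, rate = 3.4); invert its 0.95 and 0.05 quantiles.
Posterior mean ≈ 0.206, SD ≈ 0.052; a Normal approximation gives roughly [0.120, 0.292].
Exact: lower = 0.137; upper = 0.303.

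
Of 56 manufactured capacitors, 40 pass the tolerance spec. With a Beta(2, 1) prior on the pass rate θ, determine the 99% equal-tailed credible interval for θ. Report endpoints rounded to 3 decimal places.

Posterior: Beta(2+40, 1+16) = Beta(42, 17).
Equal-tailed 99% interval: the 0.005 and 0.995 quantiles of Beta(42, 17).
Posterior mean ≈ 0.712, SD ≈ 0.058; a Normal approximation gives roughly [0.561, 0.862].
Exact: F⁻¹(0.005) = 0.550; F⁻¹(0.995) = 0.847.

[0.550, 0.847]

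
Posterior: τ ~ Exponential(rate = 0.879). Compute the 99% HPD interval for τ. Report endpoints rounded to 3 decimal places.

The exponential density is strictly decreasing on [0, ∞), so the HPD interval is anchored at 0: [0, q] with P(τ ≤ q) = 0.99.
q = −ln(1 − 0.99) / 0.879 = 4.6052 / 0.879 = 5.239.

[0.000, 5.239]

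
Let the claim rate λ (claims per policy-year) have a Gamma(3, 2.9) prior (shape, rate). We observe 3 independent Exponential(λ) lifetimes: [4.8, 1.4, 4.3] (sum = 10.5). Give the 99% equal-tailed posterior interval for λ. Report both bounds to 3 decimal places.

[0.115, 1.056]

Posterior: Gamma(3+3, 2.9+10.5) = Gamma(6, 13.4) (shape, rate).
Equal-tailed 99% interval: Gamma(6, 13.4) quantiles at 0.005 and 0.995.
Posterior mean ≈ 0.448, SD ≈ 0.183; a Normal approximation gives roughly [-0.023, 0.919].
Exact: lower = 0.115; upper = 1.056.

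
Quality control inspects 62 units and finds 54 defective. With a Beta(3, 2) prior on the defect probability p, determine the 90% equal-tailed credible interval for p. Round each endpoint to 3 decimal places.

Posterior: Beta(3+54, 2+8) = Beta(57, 10).
Equal-tailed 90% interval: the 0.05 and 0.95 quantiles of Beta(57, 10).
Posterior mean ≈ 0.851, SD ≈ 0.043; a Normal approximation gives roughly [0.780, 0.922].
Exact: F⁻¹(0.05) = 0.774; F⁻¹(0.95) = 0.915.

[0.774, 0.915]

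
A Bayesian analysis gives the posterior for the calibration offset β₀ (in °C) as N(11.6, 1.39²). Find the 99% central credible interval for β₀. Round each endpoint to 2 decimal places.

The posterior is symmetric, so the 99% equal-tailed interval is β₀ = 11.6 ± z·1.39 with z = 2.576.
Half-width: 2.576 × 1.39 = 3.58.
11.6 − 3.58 = 8.02; 11.6 + 3.58 = 15.18.

[8.02, 15.18]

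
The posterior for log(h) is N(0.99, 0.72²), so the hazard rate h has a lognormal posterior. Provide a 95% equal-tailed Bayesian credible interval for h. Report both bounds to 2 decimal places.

[0.66, 11.04]

On the log scale the 95% interval is 0.99 ± 1.960 × 0.72 = [-0.4212, 2.4012].
Exponentiate: [e^-0.4212, e^2.4012] = [0.66, 11.04].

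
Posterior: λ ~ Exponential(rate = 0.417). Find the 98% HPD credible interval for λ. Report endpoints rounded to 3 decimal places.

The exponential density is strictly decreasing on [0, ∞), so the HPD interval is anchored at 0: [0, q] with P(λ ≤ q) = 0.98.
q = −ln(1 − 0.98) / 0.417 = 3.9120 / 0.417 = 9.381.

[0.000, 9.381]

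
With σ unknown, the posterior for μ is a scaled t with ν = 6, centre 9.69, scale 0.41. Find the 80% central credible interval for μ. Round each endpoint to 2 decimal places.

The t_6 distribution is symmetric; the 80% interval is 9.69 ± t·0.41 with t_{0.9,6} = 1.440.
Half-width: 1.440 × 0.41 = 0.59.
9.69 − 0.59 = 9.10; 9.69 + 0.59 = 10.28.

[9.10, 10.28]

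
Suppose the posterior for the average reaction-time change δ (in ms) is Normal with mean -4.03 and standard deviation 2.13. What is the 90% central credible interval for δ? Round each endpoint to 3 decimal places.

The posterior is symmetric, so the 90% equal-tailed interval is δ = -4.03 ± z·2.13 with z = 1.645.
Half-width: 1.645 × 2.13 = 3.504.
-4.03 − 3.504 = -7.534; -4.03 + 3.504 = -0.526.

[-7.534, -0.526]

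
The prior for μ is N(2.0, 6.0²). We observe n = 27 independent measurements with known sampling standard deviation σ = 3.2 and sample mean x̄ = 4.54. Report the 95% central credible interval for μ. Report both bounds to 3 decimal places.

Posterior precision = 1/6.0² + 27/3.2² = 0.0278 + 2.6367 = 2.6645, so posterior SD = 0.6126.
Posterior mean = (2.0/6.0² + 27·4.54/3.2²) / 2.6645 = 4.5135.
Interval: 4.5135 ± 1.960 × 0.6126 → [3.313, 5.714].

[3.313, 5.714]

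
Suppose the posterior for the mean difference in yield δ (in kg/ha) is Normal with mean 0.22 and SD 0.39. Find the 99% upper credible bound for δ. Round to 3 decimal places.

Need U with P(δ ≤ U) = 0.99: U = 0.22 + z_{0.01}·0.39.
z = 2.326; U = 0.22 + 2.326 × 0.39 = 1.127.

1.127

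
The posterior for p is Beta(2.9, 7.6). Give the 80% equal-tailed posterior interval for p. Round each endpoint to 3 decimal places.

Posterior: Beta(2.9, 7.6).
Equal-tailed 80% interval: the 0.1 and 0.9 quantiles of Beta(2.9, 7.6).
Posterior mean ≈ 0.276, SD ≈ 0.132; a Normal approximation gives roughly [0.107, 0.445].
Exact: F⁻¹(0.1) = 0.115; F⁻¹(0.9) = 0.458.

[0.115, 0.458]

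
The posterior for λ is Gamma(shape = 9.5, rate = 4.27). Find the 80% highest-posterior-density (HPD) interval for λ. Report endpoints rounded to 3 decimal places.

[1.233, 3.010]

The posterior is unimodal and skewed, so the HPD interval has equal density at both endpoints and is the shortest 80% interval.
Solving f(1.233) = f(3.010) with F(3.010) − F(1.233) = 0.80 gives [1.233, 3.010].
For comparison, the equal-tailed interval is [1.364, 3.185]; the HPD is narrower and shifted toward the mode.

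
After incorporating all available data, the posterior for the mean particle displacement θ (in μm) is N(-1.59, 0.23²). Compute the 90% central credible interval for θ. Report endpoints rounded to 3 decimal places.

[-1.968, -1.212]

The posterior is symmetric, so the 90% equal-tailed interval is θ = -1.59 ± z·0.23 with z = 1.645.
Half-width: 1.645 × 0.23 = 0.378.
-1.59 − 0.378 = -1.968; -1.59 + 0.378 = -1.212.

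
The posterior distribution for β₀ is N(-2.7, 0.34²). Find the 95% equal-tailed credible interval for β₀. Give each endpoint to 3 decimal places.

[-3.366, -2.034]

The posterior is symmetric, so the 95% equal-tailed interval is β₀ = -2.7 ± z·0.34 with z = 1.960.
Half-width: 1.960 × 0.34 = 0.666.
-2.7 − 0.666 = -3.366; -2.7 + 0.666 = -2.034.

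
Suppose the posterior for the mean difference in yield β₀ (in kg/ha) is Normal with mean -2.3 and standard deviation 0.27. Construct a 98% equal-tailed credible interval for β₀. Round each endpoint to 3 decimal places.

The posterior is symmetric, so the 98% equal-tailed interval is β₀ = -2.3 ± z·0.27 with z = 2.326.
Half-width: 2.326 × 0.27 = 0.628.
-2.3 − 0.628 = -2.928; -2.3 + 0.628 = -1.672.

[-2.928, -1.672]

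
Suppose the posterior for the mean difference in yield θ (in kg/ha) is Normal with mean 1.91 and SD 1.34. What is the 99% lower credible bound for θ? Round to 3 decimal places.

-1.207

Need L with P(θ ≥ L) = 0.99: L = 1.91 − z_{0.01}·1.34.
z = 2.326; L = 1.91 − 2.326 × 1.34 = -1.207.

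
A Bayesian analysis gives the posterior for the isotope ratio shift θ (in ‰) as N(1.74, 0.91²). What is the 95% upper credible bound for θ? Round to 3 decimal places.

Need U with P(θ ≤ U) = 0.95: U = 1.74 + z_{0.05}·0.91.
z = 1.645; U = 1.74 + 1.645 × 0.91 = 3.237.

3.237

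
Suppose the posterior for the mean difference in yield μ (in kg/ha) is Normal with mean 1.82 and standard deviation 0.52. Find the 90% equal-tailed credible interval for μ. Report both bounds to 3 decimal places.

[0.965, 2.675]

The posterior is symmetric, so the 90% equal-tailed interval is μ = 1.82 ± z·0.52 with z = 1.645.
Half-width: 1.645 × 0.52 = 0.855.
1.82 − 0.855 = 0.965; 1.82 + 0.855 = 2.675.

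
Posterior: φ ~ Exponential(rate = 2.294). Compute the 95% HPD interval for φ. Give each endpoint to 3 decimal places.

The exponential density is strictly decreasing on [0, ∞), so the HPD interval is anchored at 0: [0, q] with P(φ ≤ q) = 0.95.
q = −ln(1 − 0.95) / 2.294 = 2.9957 / 2.294 = 1.306.

[0.000, 1.306]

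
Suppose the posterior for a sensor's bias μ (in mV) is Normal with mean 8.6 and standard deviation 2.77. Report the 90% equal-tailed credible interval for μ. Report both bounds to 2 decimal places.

The posterior is symmetric, so the 90% equal-tailed interval is μ = 8.6 ± z·2.77 with z = 1.645.
Half-width: 1.645 × 2.77 = 4.56.
8.6 − 4.56 = 4.04; 8.6 + 4.56 = 13.16.

[4.04, 13.16]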